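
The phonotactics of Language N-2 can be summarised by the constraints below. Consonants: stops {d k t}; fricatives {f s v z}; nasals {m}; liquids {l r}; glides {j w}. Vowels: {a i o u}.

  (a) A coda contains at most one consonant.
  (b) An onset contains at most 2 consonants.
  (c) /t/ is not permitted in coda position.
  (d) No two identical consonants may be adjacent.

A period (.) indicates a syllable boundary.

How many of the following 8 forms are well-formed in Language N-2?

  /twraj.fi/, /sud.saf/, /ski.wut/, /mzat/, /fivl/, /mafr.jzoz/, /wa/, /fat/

/twraj.fi/ — violates constraint (b): syllable 1 onset /twr/ has 3 consonants (> 2) → ill-formed
/sud.saf/ — σ1 onset /s/, coda /d/ ok; σ2 onset /s/, coda /f/ ok → well-formed
/ski.wut/ — violates constraint (c): syllable 2 coda contains /t/ → ill-formed
/mzat/ — violates constraint (c): syllable 1 coda contains /t/ → ill-formed
/fivl/ — violates constraint (a): syllable 1 coda /vl/ has 2 consonants (> 1) → ill-formed
/mafr.jzoz/ — violates constraint (a): syllable 1 coda /fr/ has 2 consonants (> 1) → ill-formed
/wa/ — σ1 onset /w/, coda /∅/ ok → well-formed
/fat/ — violates constraint (c): syllable 1 coda contains /t/ → ill-formed
Well-formed: /sud.saf/, /wa/ → 2.

2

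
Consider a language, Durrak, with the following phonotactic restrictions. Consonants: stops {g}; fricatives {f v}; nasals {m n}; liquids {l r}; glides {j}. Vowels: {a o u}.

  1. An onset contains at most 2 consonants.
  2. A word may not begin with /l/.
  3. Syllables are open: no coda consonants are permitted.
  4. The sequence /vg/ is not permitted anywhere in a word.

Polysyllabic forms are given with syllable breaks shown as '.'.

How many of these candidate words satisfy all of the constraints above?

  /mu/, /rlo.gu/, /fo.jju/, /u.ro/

4

/mu/ — σ1 onset /m/, coda /∅/ ok → well-formed
/rlo.gu/ — σ1 onset /rl/ (2C), coda /∅/ ok; σ2 onset /g/, coda /∅/ ok → well-formed
/fo.jju/ — σ1 onset /f/, coda /∅/ ok; σ2 onset /jj/ (2C), coda /∅/ ok → well-formed
/u.ro/ — σ1 onset /∅/, coda /∅/ ok; σ2 onset /r/, coda /∅/ ok → well-formed
Well-formed: /mu/, /rlo.gu/, /fo.jju/, /u.ro/ → 4.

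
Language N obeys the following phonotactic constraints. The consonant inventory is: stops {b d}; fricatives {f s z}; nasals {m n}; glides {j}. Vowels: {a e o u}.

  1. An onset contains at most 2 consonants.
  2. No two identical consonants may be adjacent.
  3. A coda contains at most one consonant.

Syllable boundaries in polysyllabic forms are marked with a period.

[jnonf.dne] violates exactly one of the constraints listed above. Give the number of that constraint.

[jnonf.dne]: syllable 1 coda /nf/ has 2 consonants (> 1).
This is a violation of constraint 3: "A coda contains at most one consonant."
The remaining constraints (1, 2) are satisfied.

3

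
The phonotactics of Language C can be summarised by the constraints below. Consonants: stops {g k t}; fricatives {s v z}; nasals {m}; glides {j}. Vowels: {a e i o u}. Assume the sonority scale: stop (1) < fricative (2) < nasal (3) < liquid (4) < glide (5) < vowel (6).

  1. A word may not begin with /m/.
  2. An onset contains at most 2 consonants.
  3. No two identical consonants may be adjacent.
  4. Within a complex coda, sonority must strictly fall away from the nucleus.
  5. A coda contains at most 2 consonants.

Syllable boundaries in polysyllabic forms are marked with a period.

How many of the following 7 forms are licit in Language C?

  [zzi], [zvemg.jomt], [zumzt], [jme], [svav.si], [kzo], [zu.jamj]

4

[zzi] — violates constraint 3: adjacent identical consonants /zz/ → illicit
[zvemg.jomt] — σ1 onset /zv/ (2C), coda /mg/ (3→1 falls) ok; σ2 onset /j/, coda /mt/ (3→1 falls) ok → licit
[zumzt] — violates constraint 5: syllable 1 coda /mzt/ has 3 consonants (> 2) → illicit
[jme] — σ1 onset /jm/ (2C), coda /∅/ ok → licit
[svav.si] — σ1 onset /sv/ (2C), coda /v/ ok; σ2 onset /s/, coda /∅/ ok → licit
[kzo] — σ1 onset /kz/ (2C), coda /∅/ ok → licit
[zu.jamj] — violates constraint 4: syllable 2 coda /mj/: /m/ (nasal, 3) → /j/ (glide, 5) does not fall → illicit
Licit: [zvemg.jomt], [jme], [svav.si], [kzo] → 4.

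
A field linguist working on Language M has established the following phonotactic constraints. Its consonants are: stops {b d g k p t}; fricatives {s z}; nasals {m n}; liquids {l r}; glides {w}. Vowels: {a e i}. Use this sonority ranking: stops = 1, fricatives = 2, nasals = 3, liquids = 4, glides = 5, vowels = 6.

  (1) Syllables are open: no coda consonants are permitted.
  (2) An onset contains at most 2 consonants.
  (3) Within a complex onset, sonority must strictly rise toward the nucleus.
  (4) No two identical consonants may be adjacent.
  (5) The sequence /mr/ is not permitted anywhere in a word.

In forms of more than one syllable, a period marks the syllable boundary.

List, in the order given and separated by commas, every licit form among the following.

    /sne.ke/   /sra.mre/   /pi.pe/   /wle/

/sne.ke/, /pi.pe/

/sne.ke/ — σ1 onset /sn/ (2→3 rises), coda /∅/ ok; σ2 onset /k/, coda /∅/ ok → licit
/sra.mre/ — violates constraint 5: contains banned sequence /mr/ → illicit
/pi.pe/ — σ1 onset /p/, coda /∅/ ok; σ2 onset /p/, coda /∅/ ok → licit
/wle/ — violates constraint 3: syllable 1 onset /wl/: /w/ (glide, 5) → /l/ (liquid, 4) does not rise → illicit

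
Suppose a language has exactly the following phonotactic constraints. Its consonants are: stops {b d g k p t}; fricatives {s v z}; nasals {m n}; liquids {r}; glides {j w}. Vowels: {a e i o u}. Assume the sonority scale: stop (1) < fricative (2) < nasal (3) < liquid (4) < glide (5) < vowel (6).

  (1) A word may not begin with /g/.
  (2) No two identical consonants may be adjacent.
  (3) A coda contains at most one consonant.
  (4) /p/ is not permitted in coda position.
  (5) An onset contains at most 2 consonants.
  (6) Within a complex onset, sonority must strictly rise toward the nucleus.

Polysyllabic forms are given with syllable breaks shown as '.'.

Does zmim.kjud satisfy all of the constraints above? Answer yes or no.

zmim.kjud — σ1 onset /zm/ (2→3 rises), coda /m/ ok; σ2 onset /kj/ (1→5 rises), coda /d/ ok → phonotactically legal

yes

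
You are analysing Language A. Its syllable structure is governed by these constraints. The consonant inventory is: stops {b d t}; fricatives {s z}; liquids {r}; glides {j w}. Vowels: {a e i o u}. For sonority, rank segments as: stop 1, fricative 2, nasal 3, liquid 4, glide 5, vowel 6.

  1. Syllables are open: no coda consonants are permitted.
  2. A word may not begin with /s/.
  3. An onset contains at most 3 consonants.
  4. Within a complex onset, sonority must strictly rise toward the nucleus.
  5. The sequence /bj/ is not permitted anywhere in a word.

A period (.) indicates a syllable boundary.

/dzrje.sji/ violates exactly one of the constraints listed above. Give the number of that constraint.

3

/dzrje.sji/: syllable 1 onset /dzrj/ has 4 consonants (> 3).
This is a violation of constraint 3: "An onset contains at most 3 consonants."
The remaining constraints (1, 2, 4, 5) are satisfied.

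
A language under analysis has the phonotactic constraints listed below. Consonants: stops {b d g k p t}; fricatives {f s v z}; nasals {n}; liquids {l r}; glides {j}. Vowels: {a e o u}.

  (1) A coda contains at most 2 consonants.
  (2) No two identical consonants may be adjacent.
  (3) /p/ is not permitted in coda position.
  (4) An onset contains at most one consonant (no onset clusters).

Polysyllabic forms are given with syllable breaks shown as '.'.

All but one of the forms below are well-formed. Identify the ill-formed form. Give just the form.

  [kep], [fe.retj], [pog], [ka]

[kep]

[kep] — violates constraint 3: syllable 1 coda contains /p/ → ill-formed
[fe.retj] — σ1 onset /f/, coda /∅/ ok; σ2 onset /r/, coda /tj/ (2C) ok → well-formed
[pog] — σ1 onset /p/, coda /g/ ok → well-formed
[ka] — σ1 onset /k/, coda /∅/ ok → well-formed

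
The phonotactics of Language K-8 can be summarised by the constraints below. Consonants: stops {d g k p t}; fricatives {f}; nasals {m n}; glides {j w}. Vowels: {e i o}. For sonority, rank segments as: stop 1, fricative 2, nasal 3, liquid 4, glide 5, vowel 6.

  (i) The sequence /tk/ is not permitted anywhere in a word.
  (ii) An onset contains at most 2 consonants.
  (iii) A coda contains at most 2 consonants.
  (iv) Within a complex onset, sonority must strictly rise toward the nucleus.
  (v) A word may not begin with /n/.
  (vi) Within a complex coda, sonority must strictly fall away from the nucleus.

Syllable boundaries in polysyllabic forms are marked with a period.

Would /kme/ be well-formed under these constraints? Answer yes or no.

yes

/kme/ — σ1 onset /km/ (1→3 rises), coda /∅/ ok → well-formed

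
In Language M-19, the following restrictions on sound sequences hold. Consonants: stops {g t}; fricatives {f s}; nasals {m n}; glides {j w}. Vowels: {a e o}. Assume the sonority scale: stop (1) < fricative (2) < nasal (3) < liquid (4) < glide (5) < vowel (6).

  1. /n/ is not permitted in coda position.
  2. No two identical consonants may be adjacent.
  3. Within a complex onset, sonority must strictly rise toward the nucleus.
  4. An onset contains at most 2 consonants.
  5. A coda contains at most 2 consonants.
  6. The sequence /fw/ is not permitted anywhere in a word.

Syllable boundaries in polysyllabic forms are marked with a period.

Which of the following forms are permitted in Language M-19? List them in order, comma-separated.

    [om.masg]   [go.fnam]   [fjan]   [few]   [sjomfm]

[go.fnam], [few]

[om.masg] — violates constraint 2: adjacent identical consonants /mm/ → not permitted
[go.fnam] — σ1 onset /g/, coda /∅/ ok; σ2 onset /fn/ (2→3 rises), coda /m/ ok → permitted
[fjan] — violates constraint 1: syllable 1 coda contains /n/ → not permitted
[few] — σ1 onset /f/, coda /w/ ok → permitted
[sjomfm] — violates constraint 5: syllable 1 coda /mfm/ has 3 consonants (> 2) → not permitted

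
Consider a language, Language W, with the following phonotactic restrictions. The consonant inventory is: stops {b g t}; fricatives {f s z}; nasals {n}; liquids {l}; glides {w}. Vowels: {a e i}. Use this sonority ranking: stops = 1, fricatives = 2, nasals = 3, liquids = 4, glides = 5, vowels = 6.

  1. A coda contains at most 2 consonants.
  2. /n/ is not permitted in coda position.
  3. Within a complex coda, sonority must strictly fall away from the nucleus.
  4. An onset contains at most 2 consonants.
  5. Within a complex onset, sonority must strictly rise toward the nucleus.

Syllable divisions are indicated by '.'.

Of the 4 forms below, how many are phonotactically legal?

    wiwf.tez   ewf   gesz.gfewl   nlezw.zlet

2

wiwf.tez — σ1 onset /w/, coda /wf/ (5→2 falls) ok; σ2 onset /t/, coda /z/ ok → phonotactically legal
ewf — σ1 onset /∅/, coda /wf/ (5→2 falls) ok → phonotactically legal
gesz.gfewl — violates constraint 3: syllable 1 coda /sz/: /s/ (fricative, 2) → /z/ (fricative, 2) does not fall → phonotactically illegal
nlezw.zlet — violates constraint 3: syllable 1 coda /zw/: /z/ (fricative, 2) → /w/ (glide, 5) does not fall → phonotactically illegal
Phonotactically legal: wiwf.tez, ewf → 2.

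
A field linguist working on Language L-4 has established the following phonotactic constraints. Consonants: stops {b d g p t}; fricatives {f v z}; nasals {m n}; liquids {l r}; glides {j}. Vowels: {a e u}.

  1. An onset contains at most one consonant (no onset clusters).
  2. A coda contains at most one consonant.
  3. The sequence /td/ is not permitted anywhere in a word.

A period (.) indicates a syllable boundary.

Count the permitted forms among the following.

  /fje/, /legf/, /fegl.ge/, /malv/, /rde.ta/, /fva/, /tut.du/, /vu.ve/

/fje/ — violates constraint 1: syllable 1 onset /fj/ has 2 consonants (> 1) → not permitted
/legf/ — violates constraint 2: syllable 1 coda /gf/ has 2 consonants (> 1) → not permitted
/fegl.ge/ — violates constraint 2: syllable 1 coda /gl/ has 2 consonants (> 1) → not permitted
/malv/ — violates constraint 2: syllable 1 coda /lv/ has 2 consonants (> 1) → not permitted
/rde.ta/ — violates constraint 1: syllable 1 onset /rd/ has 2 consonants (> 1) → not permitted
/fva/ — violates constraint 1: syllable 1 onset /fv/ has 2 consonants (> 1) → not permitted
/tut.du/ — violates constraint 3: contains banned sequence /td/ → not permitted
/vu.ve/ — σ1 onset /v/, coda /∅/ ok; σ2 onset /v/, coda /∅/ ok → permitted
Permitted: /vu.ve/ → 1.

1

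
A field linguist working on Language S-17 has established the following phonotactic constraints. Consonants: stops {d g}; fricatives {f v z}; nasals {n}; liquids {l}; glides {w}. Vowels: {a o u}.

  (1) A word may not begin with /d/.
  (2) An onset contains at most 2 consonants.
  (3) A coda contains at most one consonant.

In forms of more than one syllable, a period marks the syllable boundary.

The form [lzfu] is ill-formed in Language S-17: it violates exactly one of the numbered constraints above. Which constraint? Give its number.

[lzfu]: syllable 1 onset /lzf/ has 3 consonants (> 2).
This is a violation of constraint 2: "An onset contains at most 2 consonants."
The remaining constraints (1, 3) are satisfied.

2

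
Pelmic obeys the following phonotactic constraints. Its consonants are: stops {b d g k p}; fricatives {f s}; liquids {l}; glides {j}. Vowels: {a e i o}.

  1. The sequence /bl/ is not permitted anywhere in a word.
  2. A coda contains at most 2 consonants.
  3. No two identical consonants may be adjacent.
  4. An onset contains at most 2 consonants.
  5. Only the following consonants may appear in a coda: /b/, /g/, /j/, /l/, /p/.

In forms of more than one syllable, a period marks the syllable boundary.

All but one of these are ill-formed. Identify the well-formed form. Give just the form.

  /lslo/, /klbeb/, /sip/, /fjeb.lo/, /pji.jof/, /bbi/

/sip/

/lslo/ — violates constraint 4: syllable 1 onset /lsl/ has 3 consonants (> 2) → ill-formed
/klbeb/ — violates constraint 4: syllable 1 onset /klb/ has 3 consonants (> 2) → ill-formed
/sip/ — σ1 onset /s/, coda /p/ ok → well-formed
/fjeb.lo/ — violates constraint 1: contains banned sequence /bl/ → ill-formed
/pji.jof/ — violates constraint 5: syllable 2 coda contains /f/, which is not a licensed coda consonant → ill-formed
/bbi/ — violates constraint 3: adjacent identical consonants /bb/ → ill-formed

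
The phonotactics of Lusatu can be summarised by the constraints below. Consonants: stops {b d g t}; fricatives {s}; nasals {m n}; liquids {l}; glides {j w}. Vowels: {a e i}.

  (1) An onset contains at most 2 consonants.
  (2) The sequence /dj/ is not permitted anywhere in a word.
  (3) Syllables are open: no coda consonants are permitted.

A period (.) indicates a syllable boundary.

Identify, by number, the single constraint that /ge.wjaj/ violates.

3

/ge.wjaj/: syllable 2 coda /j/ has 1 consonant (> 0).
This is a violation of constraint 3: "Syllables are open: no coda consonants are permitted."
The remaining constraints (1, 2) are satisfied.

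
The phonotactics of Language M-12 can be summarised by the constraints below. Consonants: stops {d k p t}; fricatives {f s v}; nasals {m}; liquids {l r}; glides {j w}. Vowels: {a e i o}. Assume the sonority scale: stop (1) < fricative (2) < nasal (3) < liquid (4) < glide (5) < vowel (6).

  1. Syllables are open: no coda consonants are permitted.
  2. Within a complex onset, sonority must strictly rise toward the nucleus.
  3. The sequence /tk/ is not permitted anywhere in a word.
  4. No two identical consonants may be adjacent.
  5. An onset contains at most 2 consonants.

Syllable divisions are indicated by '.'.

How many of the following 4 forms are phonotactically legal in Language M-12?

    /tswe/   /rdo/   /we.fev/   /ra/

/tswe/ — violates constraint 5: syllable 1 onset /tsw/ has 3 consonants (> 2) → phonotactically illegal
/rdo/ — violates constraint 2: syllable 1 onset /rd/: /r/ (liquid, 4) → /d/ (stop, 1) does not rise → phonotactically illegal
/we.fev/ — violates constraint 1: syllable 2 coda /v/ has 1 consonant (> 0) → phonotactically illegal
/ra/ — σ1 onset /r/, coda /∅/ ok → phonotactically legal
Phonotactically legal: /ra/ → 1.

1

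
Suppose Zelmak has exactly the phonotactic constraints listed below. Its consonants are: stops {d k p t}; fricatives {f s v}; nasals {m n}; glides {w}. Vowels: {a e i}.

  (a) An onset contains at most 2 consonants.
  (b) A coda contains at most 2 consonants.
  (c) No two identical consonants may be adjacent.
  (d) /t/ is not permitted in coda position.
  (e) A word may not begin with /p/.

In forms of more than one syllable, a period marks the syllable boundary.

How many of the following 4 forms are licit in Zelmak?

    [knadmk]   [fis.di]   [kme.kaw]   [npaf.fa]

2

[knadmk] — violates constraint (b): syllable 1 coda /dmk/ has 3 consonants (> 2) → illicit
[fis.di] — σ1 onset /f/, coda /s/ ok; σ2 onset /d/, coda /∅/ ok → licit
[kme.kaw] — σ1 onset /km/ (2C), coda /∅/ ok; σ2 onset /k/, coda /w/ ok → licit
[npaf.fa] — violates constraint (c): adjacent identical consonants /ff/ → illicit
Licit: [fis.di], [kme.kaw] → 2.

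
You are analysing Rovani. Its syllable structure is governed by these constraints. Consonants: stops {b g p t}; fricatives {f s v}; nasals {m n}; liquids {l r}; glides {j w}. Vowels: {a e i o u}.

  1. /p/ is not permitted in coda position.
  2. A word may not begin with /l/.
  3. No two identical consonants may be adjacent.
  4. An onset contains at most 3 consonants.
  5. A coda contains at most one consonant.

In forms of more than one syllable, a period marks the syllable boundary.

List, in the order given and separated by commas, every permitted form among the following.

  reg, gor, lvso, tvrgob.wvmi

reg, gor

reg — σ1 onset /r/, coda /g/ ok → permitted
gor — σ1 onset /g/, coda /r/ ok → permitted
lvso — violates constraint 2: word begins with /l/ → not permitted
tvrgob.wvmi — violates constraint 4: syllable 1 onset /tvrg/ has 4 consonants (> 3) → not permitted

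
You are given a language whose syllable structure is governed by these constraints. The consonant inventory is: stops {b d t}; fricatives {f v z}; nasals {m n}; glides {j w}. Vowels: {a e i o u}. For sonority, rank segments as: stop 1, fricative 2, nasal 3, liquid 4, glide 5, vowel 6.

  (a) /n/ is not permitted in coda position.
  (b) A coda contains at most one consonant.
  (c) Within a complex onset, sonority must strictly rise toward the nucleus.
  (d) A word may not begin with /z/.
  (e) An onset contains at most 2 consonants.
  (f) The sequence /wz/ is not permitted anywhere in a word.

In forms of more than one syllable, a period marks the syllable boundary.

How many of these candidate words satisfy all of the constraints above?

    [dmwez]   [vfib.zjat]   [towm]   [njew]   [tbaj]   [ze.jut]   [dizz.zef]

1

[dmwez] — violates constraint (e): syllable 1 onset /dmw/ has 3 consonants (> 2) → not permitted
[vfib.zjat] — violates constraint (c): syllable 1 onset /vf/: /v/ (fricative, 2) → /f/ (fricative, 2) does not rise → not permitted
[towm] — violates constraint (b): syllable 1 coda /wm/ has 2 consonants (> 1) → not permitted
[njew] — σ1 onset /nj/ (3→5 rises), coda /w/ ok → permitted
[tbaj] — violates constraint (c): syllable 1 onset /tb/: /t/ (stop, 1) → /b/ (stop, 1) does not rise → not permitted
[ze.jut] — violates constraint (d): word begins with /z/ → not permitted
[dizz.zef] — violates constraint (b): syllable 1 coda /zz/ has 2 consonants (> 1) → not permitted
Permitted: [njew] → 1.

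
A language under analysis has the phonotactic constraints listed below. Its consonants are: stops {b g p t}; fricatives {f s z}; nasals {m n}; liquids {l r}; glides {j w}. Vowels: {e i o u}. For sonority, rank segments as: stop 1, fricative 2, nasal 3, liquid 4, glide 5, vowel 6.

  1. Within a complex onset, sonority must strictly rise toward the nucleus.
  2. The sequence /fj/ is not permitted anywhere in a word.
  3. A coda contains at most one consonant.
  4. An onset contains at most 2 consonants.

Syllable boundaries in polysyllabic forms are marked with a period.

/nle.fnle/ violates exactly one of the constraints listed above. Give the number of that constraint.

4

/nle.fnle/: syllable 2 onset /fnl/ has 3 consonants (> 2).
This is a violation of constraint 4: "An onset contains at most 2 consonants."
The remaining constraints (1, 2, 3) are satisfied.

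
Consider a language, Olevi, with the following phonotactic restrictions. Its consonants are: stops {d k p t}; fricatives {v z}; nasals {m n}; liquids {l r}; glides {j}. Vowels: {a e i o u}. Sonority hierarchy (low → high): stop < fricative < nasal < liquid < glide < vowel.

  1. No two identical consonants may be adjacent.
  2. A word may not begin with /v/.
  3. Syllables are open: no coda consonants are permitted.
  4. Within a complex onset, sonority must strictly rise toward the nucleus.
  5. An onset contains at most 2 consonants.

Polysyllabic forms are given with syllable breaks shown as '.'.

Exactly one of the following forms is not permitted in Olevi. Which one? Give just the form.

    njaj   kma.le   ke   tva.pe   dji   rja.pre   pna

njaj

njaj — violates constraint 3: syllable 1 coda /j/ has 1 consonant (> 0) → not permitted
kma.le — σ1 onset /km/ (1→3 rises), coda /∅/ ok; σ2 onset /l/, coda /∅/ ok → permitted
ke — σ1 onset /k/, coda /∅/ ok → permitted
tva.pe — σ1 onset /tv/ (1→2 rises), coda /∅/ ok; σ2 onset /p/, coda /∅/ ok → permitted
dji — σ1 onset /dj/ (1→5 rises), coda /∅/ ok → permitted
rja.pre — σ1 onset /rj/ (4→5 rises), coda /∅/ ok; σ2 onset /pr/ (1→4 rises), coda /∅/ ok → permitted
pna — σ1 onset /pn/ (1→3 rises), coda /∅/ ok → permitted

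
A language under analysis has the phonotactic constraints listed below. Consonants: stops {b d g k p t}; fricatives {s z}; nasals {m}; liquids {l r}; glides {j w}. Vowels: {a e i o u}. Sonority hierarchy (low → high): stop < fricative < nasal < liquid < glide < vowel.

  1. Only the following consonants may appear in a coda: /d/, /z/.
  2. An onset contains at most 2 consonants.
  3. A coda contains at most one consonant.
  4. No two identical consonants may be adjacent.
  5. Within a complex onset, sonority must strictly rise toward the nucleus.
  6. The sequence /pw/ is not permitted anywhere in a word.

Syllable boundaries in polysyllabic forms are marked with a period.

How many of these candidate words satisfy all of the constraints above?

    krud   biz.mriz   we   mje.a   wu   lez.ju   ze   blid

krud — σ1 onset /kr/ (1→4 rises), coda /d/ ok → permitted
biz.mriz — σ1 onset /b/, coda /z/ ok; σ2 onset /mr/ (3→4 rises), coda /z/ ok → permitted
we — σ1 onset /w/, coda /∅/ ok → permitted
mje.a — σ1 onset /mj/ (3→5 rises), coda /∅/ ok; σ2 onset /∅/, coda /∅/ ok → permitted
wu — σ1 onset /w/, coda /∅/ ok → permitted
lez.ju — σ1 onset /l/, coda /z/ ok; σ2 onset /j/, coda /∅/ ok → permitted
ze — σ1 onset /z/, coda /∅/ ok → permitted
blid — σ1 onset /bl/ (1→4 rises), coda /d/ ok → permitted
Permitted: krud, biz.mriz, we, mje.a, wu, lez.ju, ze, blid → 8.

8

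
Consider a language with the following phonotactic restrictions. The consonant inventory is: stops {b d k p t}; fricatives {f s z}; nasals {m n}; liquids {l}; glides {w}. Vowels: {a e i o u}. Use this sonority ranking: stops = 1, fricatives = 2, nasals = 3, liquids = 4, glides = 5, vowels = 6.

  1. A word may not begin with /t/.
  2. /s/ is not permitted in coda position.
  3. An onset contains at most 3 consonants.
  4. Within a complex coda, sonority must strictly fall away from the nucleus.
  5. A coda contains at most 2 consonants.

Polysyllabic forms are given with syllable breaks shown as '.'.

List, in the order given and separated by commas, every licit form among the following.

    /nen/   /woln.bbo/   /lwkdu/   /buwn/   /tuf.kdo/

/nen/ — σ1 onset /n/, coda /n/ ok → licit
/woln.bbo/ — σ1 onset /w/, coda /ln/ (4→3 falls) ok; σ2 onset /bb/ (2C), coda /∅/ ok → licit
/lwkdu/ — violates constraint 3: syllable 1 onset /lwkd/ has 4 consonants (> 3) → illicit
/buwn/ — σ1 onset /b/, coda /wn/ (5→3 falls) ok → licit
/tuf.kdo/ — violates constraint 1: word begins with /t/ → illicit

/nen/, /woln.bbo/, /buwn/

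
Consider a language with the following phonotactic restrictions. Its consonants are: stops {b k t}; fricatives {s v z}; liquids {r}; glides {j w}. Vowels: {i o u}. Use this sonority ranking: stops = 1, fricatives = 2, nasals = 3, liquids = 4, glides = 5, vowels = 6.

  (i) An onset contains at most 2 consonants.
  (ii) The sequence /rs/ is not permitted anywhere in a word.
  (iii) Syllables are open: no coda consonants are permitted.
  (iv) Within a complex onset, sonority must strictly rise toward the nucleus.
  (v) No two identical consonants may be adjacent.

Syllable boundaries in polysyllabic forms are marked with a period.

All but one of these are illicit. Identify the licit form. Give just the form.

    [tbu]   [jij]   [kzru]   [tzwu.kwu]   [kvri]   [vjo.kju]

[tbu] — violates constraint (iv): syllable 1 onset /tb/: /t/ (stop, 1) → /b/ (stop, 1) does not rise → illicit
[jij] — violates constraint (iii): syllable 1 coda /j/ has 1 consonant (> 0) → illicit
[kzru] — violates constraint (i): syllable 1 onset /kzr/ has 3 consonants (> 2) → illicit
[tzwu.kwu] — violates constraint (i): syllable 1 onset /tzw/ has 3 consonants (> 2) → illicit
[kvri] — violates constraint (i): syllable 1 onset /kvr/ has 3 consonants (> 2) → illicit
[vjo.kju] — σ1 onset /vj/ (2→5 rises), coda /∅/ ok; σ2 onset /kj/ (1→5 rises), coda /∅/ ok → licit

[vjo.kju]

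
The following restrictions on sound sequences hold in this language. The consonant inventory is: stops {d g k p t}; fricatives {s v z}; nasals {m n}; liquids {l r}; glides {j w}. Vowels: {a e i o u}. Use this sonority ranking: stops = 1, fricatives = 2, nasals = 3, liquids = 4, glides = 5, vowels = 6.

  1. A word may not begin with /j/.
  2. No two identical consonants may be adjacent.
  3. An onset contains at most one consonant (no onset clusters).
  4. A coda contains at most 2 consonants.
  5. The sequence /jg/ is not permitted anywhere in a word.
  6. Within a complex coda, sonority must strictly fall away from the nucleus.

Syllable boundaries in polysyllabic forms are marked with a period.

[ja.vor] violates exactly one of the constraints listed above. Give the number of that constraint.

1

[ja.vor]: word begins with /j/.
This is a violation of constraint 1: "A word may not begin with /j/."
The remaining constraints (2, 3, 4, 5, 6) are satisfied.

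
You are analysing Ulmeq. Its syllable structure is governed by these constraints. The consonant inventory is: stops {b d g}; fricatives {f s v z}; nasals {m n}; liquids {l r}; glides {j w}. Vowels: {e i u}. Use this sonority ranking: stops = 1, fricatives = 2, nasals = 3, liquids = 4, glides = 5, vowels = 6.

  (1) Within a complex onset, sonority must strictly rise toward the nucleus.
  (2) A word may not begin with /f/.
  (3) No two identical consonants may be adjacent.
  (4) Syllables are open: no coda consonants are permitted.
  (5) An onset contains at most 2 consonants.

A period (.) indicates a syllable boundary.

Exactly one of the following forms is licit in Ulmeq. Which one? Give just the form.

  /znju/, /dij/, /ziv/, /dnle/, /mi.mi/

/mi.mi/

/znju/ — violates constraint 5: syllable 1 onset /znj/ has 3 consonants (> 2) → illicit
/dij/ — violates constraint 4: syllable 1 coda /j/ has 1 consonant (> 0) → illicit
/ziv/ — violates constraint 4: syllable 1 coda /v/ has 1 consonant (> 0) → illicit
/dnle/ — violates constraint 5: syllable 1 onset /dnl/ has 3 consonants (> 2) → illicit
/mi.mi/ — σ1 onset /m/, coda /∅/ ok; σ2 onset /m/, coda /∅/ ok → licit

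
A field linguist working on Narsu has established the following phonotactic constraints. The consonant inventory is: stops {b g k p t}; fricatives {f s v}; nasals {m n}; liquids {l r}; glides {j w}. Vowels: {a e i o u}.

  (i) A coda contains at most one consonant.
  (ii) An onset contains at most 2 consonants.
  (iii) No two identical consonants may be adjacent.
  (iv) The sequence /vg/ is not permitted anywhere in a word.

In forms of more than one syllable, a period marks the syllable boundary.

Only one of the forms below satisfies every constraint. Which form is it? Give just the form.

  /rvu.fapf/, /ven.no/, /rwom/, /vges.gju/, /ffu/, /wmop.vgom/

/rvu.fapf/ — violates constraint (i): syllable 2 coda /pf/ has 2 consonants (> 1) → ill-formed
/ven.no/ — violates constraint (iii): adjacent identical consonants /nn/ → ill-formed
/rwom/ — σ1 onset /rw/ (2C), coda /m/ ok → well-formed
/vges.gju/ — violates constraint (iv): contains banned sequence /vg/ → ill-formed
/ffu/ — violates constraint (iii): adjacent identical consonants /ff/ → ill-formed
/wmop.vgom/ — violates constraint (iv): contains banned sequence /vg/ → ill-formed

/rwom/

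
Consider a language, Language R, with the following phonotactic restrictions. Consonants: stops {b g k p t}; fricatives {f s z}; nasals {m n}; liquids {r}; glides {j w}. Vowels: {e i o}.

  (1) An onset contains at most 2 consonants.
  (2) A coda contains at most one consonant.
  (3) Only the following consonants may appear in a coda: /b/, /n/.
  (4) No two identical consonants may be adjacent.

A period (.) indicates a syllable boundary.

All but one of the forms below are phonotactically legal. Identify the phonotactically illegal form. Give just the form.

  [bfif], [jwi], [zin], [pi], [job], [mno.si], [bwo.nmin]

[bfif]

[bfif] — violates constraint 3: syllable 1 coda contains /f/, which is not a licensed coda consonant → phonotactically illegal
[jwi] — σ1 onset /jw/ (2C), coda /∅/ ok → phonotactically legal
[zin] — σ1 onset /z/, coda /n/ ok → phonotactically legal
[pi] — σ1 onset /p/, coda /∅/ ok → phonotactically legal
[job] — σ1 onset /j/, coda /b/ ok → phonotactically legal
[mno.si] — σ1 onset /mn/ (2C), coda /∅/ ok; σ2 onset /s/, coda /∅/ ok → phonotactically legal
[bwo.nmin] — σ1 onset /bw/ (2C), coda /∅/ ok; σ2 onset /nm/ (2C), coda /n/ ok → phonotactically legal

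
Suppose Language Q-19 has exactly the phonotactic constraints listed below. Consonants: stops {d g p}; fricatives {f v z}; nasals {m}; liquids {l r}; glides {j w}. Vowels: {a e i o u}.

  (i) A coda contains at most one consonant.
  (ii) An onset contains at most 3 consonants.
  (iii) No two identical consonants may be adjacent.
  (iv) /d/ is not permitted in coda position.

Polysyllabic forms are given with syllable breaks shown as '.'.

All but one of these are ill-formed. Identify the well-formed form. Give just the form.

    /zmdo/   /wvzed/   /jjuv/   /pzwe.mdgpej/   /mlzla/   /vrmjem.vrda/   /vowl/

/zmdo/ — σ1 onset /zmd/ (3C), coda /∅/ ok → well-formed
/wvzed/ — violates constraint (iv): syllable 1 coda contains /d/ → ill-formed
/jjuv/ — violates constraint (iii): adjacent identical consonants /jj/ → ill-formed
/pzwe.mdgpej/ — violates constraint (ii): syllable 2 onset /mdgp/ has 4 consonants (> 3) → ill-formed
/mlzla/ — violates constraint (ii): syllable 1 onset /mlzl/ has 4 consonants (> 3) → ill-formed
/vrmjem.vrda/ — violates constraint (ii): syllable 1 onset /vrmj/ has 4 consonants (> 3) → ill-formed
/vowl/ — violates constraint (i): syllable 1 coda /wl/ has 2 consonants (> 1) → ill-formed

/zmdo/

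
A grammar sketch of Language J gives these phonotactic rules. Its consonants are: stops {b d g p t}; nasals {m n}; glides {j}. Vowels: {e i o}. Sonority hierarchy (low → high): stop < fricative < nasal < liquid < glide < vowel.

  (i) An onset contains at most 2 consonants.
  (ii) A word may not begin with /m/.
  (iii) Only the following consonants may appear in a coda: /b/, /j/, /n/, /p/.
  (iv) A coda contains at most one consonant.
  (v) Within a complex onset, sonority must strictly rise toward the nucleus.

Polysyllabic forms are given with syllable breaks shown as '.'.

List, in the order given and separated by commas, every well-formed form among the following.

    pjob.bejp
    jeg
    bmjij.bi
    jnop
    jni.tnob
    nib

nib

pjob.bejp — violates constraint (iv): syllable 2 coda /jp/ has 2 consonants (> 1) → ill-formed
jeg — violates constraint (iii): syllable 1 coda contains /g/, which is not a licensed coda consonant → ill-formed
bmjij.bi — violates constraint (i): syllable 1 onset /bmj/ has 3 consonants (> 2) → ill-formed
jnop — violates constraint (v): syllable 1 onset /jn/: /j/ (glide, 5) → /n/ (nasal, 3) does not rise → ill-formed
jni.tnob — violates constraint (v): syllable 1 onset /jn/: /j/ (glide, 5) → /n/ (nasal, 3) does not rise → ill-formed
nib — σ1 onset /n/, coda /b/ ok → well-formed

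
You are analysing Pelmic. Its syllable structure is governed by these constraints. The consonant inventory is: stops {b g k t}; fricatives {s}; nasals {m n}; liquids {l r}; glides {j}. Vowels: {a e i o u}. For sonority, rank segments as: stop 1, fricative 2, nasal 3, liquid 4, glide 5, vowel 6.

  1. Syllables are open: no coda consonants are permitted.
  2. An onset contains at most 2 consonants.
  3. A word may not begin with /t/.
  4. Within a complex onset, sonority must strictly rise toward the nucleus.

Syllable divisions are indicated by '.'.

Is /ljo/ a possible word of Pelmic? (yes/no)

yes

/ljo/ — σ1 onset /lj/ (4→5 rises), coda /∅/ ok → licit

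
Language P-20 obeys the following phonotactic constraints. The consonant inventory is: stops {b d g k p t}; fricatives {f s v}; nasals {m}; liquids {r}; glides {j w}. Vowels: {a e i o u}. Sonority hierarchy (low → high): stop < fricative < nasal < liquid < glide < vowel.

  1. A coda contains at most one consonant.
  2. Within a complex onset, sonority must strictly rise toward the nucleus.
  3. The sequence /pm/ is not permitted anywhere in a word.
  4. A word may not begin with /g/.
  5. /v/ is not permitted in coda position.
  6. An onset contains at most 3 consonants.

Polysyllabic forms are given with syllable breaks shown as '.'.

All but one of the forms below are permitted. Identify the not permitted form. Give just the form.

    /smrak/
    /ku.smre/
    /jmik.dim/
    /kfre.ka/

/jmik.dim/

/smrak/ — σ1 onset /smr/ (2→3→4 rises), coda /k/ ok → permitted
/ku.smre/ — σ1 onset /k/, coda /∅/ ok; σ2 onset /smr/ (2→3→4 rises), coda /∅/ ok → permitted
/jmik.dim/ — violates constraint 2: syllable 1 onset /jm/: /j/ (glide, 5) → /m/ (nasal, 3) does not rise → not permitted
/kfre.ka/ — σ1 onset /kfr/ (1→2→4 rises), coda /∅/ ok; σ2 onset /k/, coda /∅/ ok → permitted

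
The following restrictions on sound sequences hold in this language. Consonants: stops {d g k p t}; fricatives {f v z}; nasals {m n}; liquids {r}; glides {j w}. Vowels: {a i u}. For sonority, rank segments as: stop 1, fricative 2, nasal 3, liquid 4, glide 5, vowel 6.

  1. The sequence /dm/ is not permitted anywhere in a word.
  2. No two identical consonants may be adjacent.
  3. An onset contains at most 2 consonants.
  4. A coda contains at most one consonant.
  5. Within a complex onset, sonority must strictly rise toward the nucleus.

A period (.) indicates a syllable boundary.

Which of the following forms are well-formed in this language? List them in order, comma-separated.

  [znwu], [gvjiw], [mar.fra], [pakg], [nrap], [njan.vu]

[mar.fra], [nrap], [njan.vu]

[znwu] — violates constraint 3: syllable 1 onset /znw/ has 3 consonants (> 2) → ill-formed
[gvjiw] — violates constraint 3: syllable 1 onset /gvj/ has 3 consonants (> 2) → ill-formed
[mar.fra] — σ1 onset /m/, coda /r/ ok; σ2 onset /fr/ (2→4 rises), coda /∅/ ok → well-formed
[pakg] — violates constraint 4: syllable 1 coda /kg/ has 2 consonants (> 1) → ill-formed
[nrap] — σ1 onset /nr/ (3→4 rises), coda /p/ ok → well-formed
[njan.vu] — σ1 onset /nj/ (3→5 rises), coda /n/ ok; σ2 onset /v/, coda /∅/ ok → well-formed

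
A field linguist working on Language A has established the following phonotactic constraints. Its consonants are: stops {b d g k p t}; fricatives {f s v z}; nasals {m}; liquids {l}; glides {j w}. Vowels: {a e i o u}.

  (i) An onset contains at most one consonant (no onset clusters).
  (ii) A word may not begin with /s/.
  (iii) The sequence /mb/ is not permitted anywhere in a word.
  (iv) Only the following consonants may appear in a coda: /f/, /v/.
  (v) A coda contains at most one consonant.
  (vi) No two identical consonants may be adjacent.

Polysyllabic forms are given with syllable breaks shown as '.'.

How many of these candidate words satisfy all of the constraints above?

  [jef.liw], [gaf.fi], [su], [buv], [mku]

[jef.liw] — violates constraint (iv): syllable 2 coda contains /w/, which is not a licensed coda consonant → illicit
[gaf.fi] — violates constraint (vi): adjacent identical consonants /ff/ → illicit
[su] — violates constraint (ii): word begins with /s/ → illicit
[buv] — σ1 onset /b/, coda /v/ ok → licit
[mku] — violates constraint (i): syllable 1 onset /mk/ has 2 consonants (> 1) → illicit
Licit: [buv] → 1.

1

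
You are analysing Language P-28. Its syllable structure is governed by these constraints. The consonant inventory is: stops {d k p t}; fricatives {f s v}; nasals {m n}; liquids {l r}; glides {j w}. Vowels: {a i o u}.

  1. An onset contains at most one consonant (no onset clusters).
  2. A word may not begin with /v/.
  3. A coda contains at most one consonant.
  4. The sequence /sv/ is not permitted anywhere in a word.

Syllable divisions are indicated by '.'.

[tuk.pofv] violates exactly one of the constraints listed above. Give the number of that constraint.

3

[tuk.pofv]: syllable 2 coda /fv/ has 2 consonants (> 1).
This is a violation of constraint 3: "A coda contains at most one consonant."
The remaining constraints (1, 2, 4) are satisfied.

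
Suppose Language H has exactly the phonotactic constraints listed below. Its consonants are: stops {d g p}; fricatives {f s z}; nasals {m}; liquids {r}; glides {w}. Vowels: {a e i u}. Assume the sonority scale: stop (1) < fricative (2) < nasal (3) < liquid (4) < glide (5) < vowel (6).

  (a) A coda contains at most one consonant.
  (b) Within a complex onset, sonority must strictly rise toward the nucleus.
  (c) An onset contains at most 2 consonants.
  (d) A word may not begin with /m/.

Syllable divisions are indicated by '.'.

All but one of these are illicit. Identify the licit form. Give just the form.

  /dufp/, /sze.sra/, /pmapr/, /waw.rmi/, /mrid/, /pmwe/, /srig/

/dufp/ — violates constraint (a): syllable 1 coda /fp/ has 2 consonants (> 1) → illicit
/sze.sra/ — violates constraint (b): syllable 1 onset /sz/: /s/ (fricative, 2) → /z/ (fricative, 2) does not rise → illicit
/pmapr/ — violates constraint (a): syllable 1 coda /pr/ has 2 consonants (> 1) → illicit
/waw.rmi/ — violates constraint (b): syllable 2 onset /rm/: /r/ (liquid, 4) → /m/ (nasal, 3) does not rise → illicit
/mrid/ — violates constraint (d): word begins with /m/ → illicit
/pmwe/ — violates constraint (c): syllable 1 onset /pmw/ has 3 consonants (> 2) → illicit
/srig/ — σ1 onset /sr/ (2→4 rises), coda /g/ ok → licit

/srig/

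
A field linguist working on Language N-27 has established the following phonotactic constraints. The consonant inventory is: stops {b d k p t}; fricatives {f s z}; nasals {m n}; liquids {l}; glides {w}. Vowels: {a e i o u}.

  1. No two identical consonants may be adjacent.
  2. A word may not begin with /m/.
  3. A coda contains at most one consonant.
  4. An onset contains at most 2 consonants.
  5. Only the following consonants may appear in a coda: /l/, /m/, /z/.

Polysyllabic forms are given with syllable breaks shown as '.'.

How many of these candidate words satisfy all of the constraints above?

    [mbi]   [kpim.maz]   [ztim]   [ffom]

[mbi] — violates constraint 2: word begins with /m/ → phonotactically illegal
[kpim.maz] — violates constraint 1: adjacent identical consonants /mm/ → phonotactically illegal
[ztim] — σ1 onset /zt/ (2C), coda /m/ ok → phonotactically legal
[ffom] — violates constraint 1: adjacent identical consonants /ff/ → phonotactically illegal
Phonotactically legal: [ztim] → 1.

1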